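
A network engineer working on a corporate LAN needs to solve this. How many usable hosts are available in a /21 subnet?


Given: subnet mask /21
Host bits = 32 - 21 = 11
Total addresses = 2^11 = 2048
Usable hosts = 2048 - 2 (network + broadcast) = 2046

2046


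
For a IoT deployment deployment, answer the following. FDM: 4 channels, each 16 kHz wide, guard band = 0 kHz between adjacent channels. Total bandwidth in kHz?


Given: 4 channels, 16 kHz each, guard = 0 kHz
Channel bandwidth = 4 * 16 = 64 kHz
Guard bands = 3 gaps * 0 kHz = 0 kHz
Total = 64 + 0 = 64 kHz

64


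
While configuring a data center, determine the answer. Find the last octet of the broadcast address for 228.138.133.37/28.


Given: IP = 228.138.133.37, prefix = /28
Host bits = 32 - 28 = 4
Network last octet = 37 AND mask = 32
Host part size = 2^4 - 1 = 15
Broadcast last octet = 32 OR 15 = 47

47


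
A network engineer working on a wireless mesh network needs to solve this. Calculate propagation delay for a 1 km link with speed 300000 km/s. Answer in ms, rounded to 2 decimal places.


Given: distance = 1 km, speed = 300000 km/s
Delay = distance / speed = 1 / 300000 seconds
Delay in ms = 1 * 1000 / 300000
Delay = 0.0033 ms
Rounded to 2 dp = 0.00 ms

0.00


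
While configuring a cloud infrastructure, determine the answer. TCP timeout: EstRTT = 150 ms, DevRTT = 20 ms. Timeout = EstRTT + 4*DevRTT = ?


Given: EstRTT = 150 ms, DevRTT = 20 ms
Timeout = EstRTT + 4 * DevRTT
4 * DevRTT = 4 * 20 = 80
Timeout = 150 + 80 = 230 ms

230


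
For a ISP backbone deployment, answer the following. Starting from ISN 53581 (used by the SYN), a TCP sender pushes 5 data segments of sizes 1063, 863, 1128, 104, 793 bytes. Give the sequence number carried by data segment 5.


The SYN occupies sequence number ISN = 53581, so the first data byte is ISN + 1 = 53582.
SEQ of data segment i = (ISN + 1) + sum of payload sizes of segments 1..i-1.
Segment 1: SEQ = 53582, payload = 1063 bytes
Segment 2: SEQ = 54645, payload = 863 bytes
Segment 3: SEQ = 55508, payload = 1128 bytes
Segment 4: SEQ = 56636, payload = 104 bytes
Segment 5: SEQ = 56740, payload = 793 bytes
SEQ of segment 5 = 53582 + 1063 + 863 + 1128 + 104 = 56740

56740


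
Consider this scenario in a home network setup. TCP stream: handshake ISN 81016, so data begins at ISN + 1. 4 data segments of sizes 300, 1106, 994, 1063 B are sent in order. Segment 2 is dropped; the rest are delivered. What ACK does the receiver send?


SYN uses sequence number 81016; first data byte = ISN + 1 = 81017.
Segment 1: SEQ = 81017, len = 300 B, covers [81017, 81316]
Segment 2: SEQ = 81317, len = 1106 B, covers [81317, 82422] [LOST]
Segment 3: SEQ = 82423, len = 994 B, covers [82423, 83416]
Segment 4: SEQ = 83417, len = 1063 B, covers [83417, 84479]
In-order data received: bytes [81017, 81316] (segments 1..1).
Segment 2 missing -> gap begins at byte 81317; later segments buffered out of order.
Cumulative ACK = next expected in-order byte = 81017 + 300 = 81317

81317


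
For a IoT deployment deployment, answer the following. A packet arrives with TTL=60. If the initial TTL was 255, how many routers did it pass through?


Given: initial TTL = 255, received TTL = 60
Hops = initial TTL - received TTL
Hops = 255 - 60 = 195

195


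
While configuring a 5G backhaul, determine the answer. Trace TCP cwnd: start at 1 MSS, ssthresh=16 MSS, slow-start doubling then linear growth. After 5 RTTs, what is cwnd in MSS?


RTT 0: cwnd = 1 MSS (initial)
RTT 1: cwnd = 2 MSS (slow start, doubled)
RTT 2: cwnd = 4 MSS (slow start, doubled)
RTT 3: cwnd = 8 MSS (slow start, doubled)
RTT 4: cwnd = 16 MSS (slow start, doubled)
RTT 5: cwnd = 17 MSS (congestion avoidance, +1)

17


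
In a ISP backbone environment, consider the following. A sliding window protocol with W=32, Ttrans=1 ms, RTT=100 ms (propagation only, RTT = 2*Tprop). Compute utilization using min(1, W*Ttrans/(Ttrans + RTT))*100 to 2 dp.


Given: W = 32, Ttrans = 1 ms, RTT = 100 ms (= 2 * Tprop, Tprop = 50 ms)
Cycle time = Ttrans + RTT = 1 + 100 = 101 ms (first packet sent until its ACK returns)
W * Ttrans = 32 * 1 = 32 ms of sending per cycle
W * Ttrans / (Ttrans + RTT) = 32 / 101 = 0.316832
U = min(1, 0.316832) = 0.316832
U% = 31.68%

31.68


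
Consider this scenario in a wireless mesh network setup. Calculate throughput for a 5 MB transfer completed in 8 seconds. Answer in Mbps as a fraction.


Given: file = 5 MB, time = 8 s
File in Mb = 5 * 8 = 40 Mb
Throughput = 40 / 8 Mbps
Throughput = 5 Mbps

5


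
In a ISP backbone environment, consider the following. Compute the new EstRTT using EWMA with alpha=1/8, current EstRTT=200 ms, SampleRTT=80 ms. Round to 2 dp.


Given: EstRTT = 200 ms, SampleRTT = 80 ms, alpha = 1/8
New EstRTT = (1 - alpha) * EstRTT + alpha * SampleRTT
(7/8) * 200 = 175
(1/8) * 80 = 10
New EstRTT = 175 + 10 = 185 ms -> 185.00 ms (2 dp)

185.00


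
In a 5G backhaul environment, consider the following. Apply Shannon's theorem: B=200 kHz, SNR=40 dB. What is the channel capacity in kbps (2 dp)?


Given: B = 200 kHz, SNR = 40 dB
SNR linear = 10^(40/10) = 10000
1 + SNR = 10001
log2(10001) = 13.2878566418
C = 200 * 1000 * 13.2878566418 = 2657571.3284 bps
C = 2657.571328 kbps -> 2657.57 kbps (2 dp)

2657.57


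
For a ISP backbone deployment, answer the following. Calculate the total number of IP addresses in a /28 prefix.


Given: CIDR prefix /28
Host bits = 32 - 28 = 4
Total addresses = 2^4 = 16

16


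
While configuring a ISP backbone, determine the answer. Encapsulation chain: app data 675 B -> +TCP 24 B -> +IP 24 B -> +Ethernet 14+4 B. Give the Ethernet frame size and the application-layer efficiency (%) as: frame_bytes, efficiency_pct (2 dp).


TCP segment = 675 + 24 = 699 B
IP packet = 699 + 24 = 723 B
Ethernet frame = 723 + 14 + 4 = 741 B
Efficiency = app / frame = 675 / 741 = 0.910931 = 91.0931% -> 91.09% (2 dp)

741, 91.09


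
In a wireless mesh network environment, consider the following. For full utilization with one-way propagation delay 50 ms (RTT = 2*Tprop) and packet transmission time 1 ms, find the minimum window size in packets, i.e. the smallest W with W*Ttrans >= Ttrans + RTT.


Given: Ttrans = 1 ms, RTT = 100 ms (= 2 * Tprop, Tprop = 50 ms)
Time until first ACK returns = Ttrans + RTT = 1 + 100 = 101 ms
Need W * Ttrans >= Ttrans + RTT  ->  W >= (Ttrans + RTT) / Ttrans
(Ttrans + RTT) / Ttrans = 101 / 1 = 101
W_min = ceil(101) = 101

101


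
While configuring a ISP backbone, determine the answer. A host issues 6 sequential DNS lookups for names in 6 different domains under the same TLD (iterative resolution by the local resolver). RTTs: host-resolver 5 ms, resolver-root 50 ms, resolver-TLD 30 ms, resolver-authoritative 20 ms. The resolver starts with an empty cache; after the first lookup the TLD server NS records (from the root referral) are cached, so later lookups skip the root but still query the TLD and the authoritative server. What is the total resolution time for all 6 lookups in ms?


Lookup 1 (cold cache): local + root + TLD + auth = 5 + 50 + 30 + 20 = 105 ms
Lookups 2..6 (TLD NS cached -> skip root; new domain -> still ask TLD and auth): local + TLD + auth = 5 + 30 + 20 = 55 ms each
Remaining 5 lookups: 5 * 55 = 275 ms
Total = 105 + 275 = 380 ms

380


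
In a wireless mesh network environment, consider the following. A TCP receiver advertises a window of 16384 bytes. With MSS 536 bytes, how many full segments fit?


Given: RWND = 16384 bytes, MSS = 536 bytes
Full segments = floor(RWND / MSS)
Full segments = floor(16384 / 536)
Full segments = floor(30.5672) = 30

30


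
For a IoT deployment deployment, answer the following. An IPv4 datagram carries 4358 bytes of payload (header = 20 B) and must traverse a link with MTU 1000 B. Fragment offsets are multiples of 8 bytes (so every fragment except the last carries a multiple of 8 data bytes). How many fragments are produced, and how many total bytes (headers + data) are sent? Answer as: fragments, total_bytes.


Max data per non-final fragment = floor((MTU - header)/8)*8 = floor((1000 - 20)/8)*8 = floor(980/8)*8 = 976 B
Final fragment needs no 8-byte alignment: it can carry up to MTU - header = 980 B
Non-final fragments needed = ceil((payload - 980) / 976) = ceil(3378/976) = ceil(3.4611) = 4
Number of fragments = 4 + 1 = 5
Fragment sizes (data): 4 * 976 B + 454 B (last, 454 <= 980 OK)
Total bytes sent = payload + n_frags * header = 4358 + 5*20 = 4358 + 100 = 4458 B

5, 4458


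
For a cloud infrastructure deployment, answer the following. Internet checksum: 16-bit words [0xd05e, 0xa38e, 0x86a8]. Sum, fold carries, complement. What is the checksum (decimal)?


Given words: [0xd05e, 0xa38e, 0x86a8]
Step 1: Sum all words
Raw sum = 53342 + 41870 + 34472 = 129684
Step 2: Fold carry: (64148 + 1) = 64149
One's complement = ~64149 & 0xFFFF = 1386

1386


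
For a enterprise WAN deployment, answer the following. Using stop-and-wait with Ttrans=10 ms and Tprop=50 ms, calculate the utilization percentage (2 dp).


Given: Ttrans = 10 ms, Tprop = 50 ms
RTT = 2 * Tprop = 2 * 50 = 100 ms
U = Ttrans / (Ttrans + RTT)
U = 10 / (10 + 100)
U = 10 / 110 = 0.090909
U% = 9.09%

9.09


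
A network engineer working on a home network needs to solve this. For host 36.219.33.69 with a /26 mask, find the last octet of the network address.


Given: IP = 36.219.33.69, prefix = /26
Subnet mask = 255.255.255.192
Last octet of IP: 69
Last octet of mask: 192
Network last octet = 69 AND 192 = 64

64


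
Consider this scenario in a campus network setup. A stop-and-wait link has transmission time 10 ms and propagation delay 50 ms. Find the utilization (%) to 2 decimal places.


Given: Ttrans = 10 ms, Tprop = 50 ms
RTT = 2 * Tprop = 2 * 50 = 100 ms
U = Ttrans / (Ttrans + RTT)
U = 10 / (10 + 100)
U = 10 / 110 = 0.090909
U% = 9.09%

9.09


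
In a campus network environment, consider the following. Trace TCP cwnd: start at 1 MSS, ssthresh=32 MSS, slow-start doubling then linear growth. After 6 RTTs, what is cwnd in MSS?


RTT 0: cwnd = 1 MSS (initial)
RTT 1: cwnd = 2 MSS (slow start, doubled)
RTT 2: cwnd = 4 MSS (slow start, doubled)
RTT 3: cwnd = 8 MSS (slow start, doubled)
RTT 4: cwnd = 16 MSS (slow start, doubled)
RTT 5: cwnd = 32 MSS (slow start, doubled)
RTT 6: cwnd = 33 MSS (congestion avoidance, +1)

33


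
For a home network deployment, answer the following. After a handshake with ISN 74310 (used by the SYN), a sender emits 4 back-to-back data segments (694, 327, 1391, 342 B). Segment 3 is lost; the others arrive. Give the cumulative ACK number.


SYN uses sequence number 74310; first data byte = ISN + 1 = 74311.
Segment 1: SEQ = 74311, len = 694 B, covers [74311, 75004]
Segment 2: SEQ = 75005, len = 327 B, covers [75005, 75331]
Segment 3: SEQ = 75332, len = 1391 B, covers [75332, 76722] [LOST]
Segment 4: SEQ = 76723, len = 342 B, covers [76723, 77064]
In-order data received: bytes [74311, 75331] (segments 1..2).
Segment 3 missing -> gap begins at byte 75332; later segments buffered out of order.
Cumulative ACK = next expected in-order byte = 74311 + 694 + 327 = 75332

75332


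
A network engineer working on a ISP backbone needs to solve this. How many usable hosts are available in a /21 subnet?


Given: subnet mask /21
Host bits = 32 - 21 = 11
Total addresses = 2^11 = 2048
Usable hosts = 2048 - 2 (network + broadcast) = 2046

2046


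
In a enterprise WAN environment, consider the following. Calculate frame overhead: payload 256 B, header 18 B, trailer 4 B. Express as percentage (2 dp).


Given: payload = 256 B, header = 18 B, trailer = 4 B
Overhead bytes = header + trailer = 18 + 4 = 22
Total frame = payload + overhead = 256 + 22 = 278
Overhead % = 22 / 278 * 100 = 7.9137% -> 7.91% (2 dp)

7.91


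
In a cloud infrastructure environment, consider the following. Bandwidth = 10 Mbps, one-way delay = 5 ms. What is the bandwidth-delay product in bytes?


Given: bandwidth = 10 Mbps, delay = 5 ms
BDP in bits = 10 * 10^6 * 5 / 1000
BDP in bits = 50000
BDP in bytes = 50000 / 8 = 6250

6250


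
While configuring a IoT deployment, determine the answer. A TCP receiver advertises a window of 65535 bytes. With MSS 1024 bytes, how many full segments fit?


Given: RWND = 65535 bytes, MSS = 1024 bytes
Full segments = floor(RWND / MSS)
Full segments = floor(65535 / 1024)
Full segments = floor(63.999) = 63

63


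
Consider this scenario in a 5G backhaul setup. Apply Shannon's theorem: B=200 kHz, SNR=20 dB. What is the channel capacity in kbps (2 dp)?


Given: B = 200 kHz, SNR = 20 dB
SNR linear = 10^(20/10) = 100
1 + SNR = 101
log2(101) = 6.6582114828
C = 200 * 1000 * 6.6582114828 = 1331642.2966 bps
C = 1331.642297 kbps -> 1331.64 kbps (2 dp)

1331.64


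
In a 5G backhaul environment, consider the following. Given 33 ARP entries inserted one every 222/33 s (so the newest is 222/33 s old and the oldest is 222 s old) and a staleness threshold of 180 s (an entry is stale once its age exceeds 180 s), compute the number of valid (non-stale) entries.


Ages are k * 222/33 s for k = 1..33 (spacing = 6.7273 s).
Entry k is valid iff k * 222/33 <= 180 iff k <= 33 * 180 / 222 = 26.7568
n_valid = floor(26.7568) = 26
(n_stale = 33 - 26 = 7)

26


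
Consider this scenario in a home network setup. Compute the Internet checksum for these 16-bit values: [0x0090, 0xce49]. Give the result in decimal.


Given words: [0x0090, 0xce49]
Step 1: Sum all words
Raw sum = 144 + 52809 = 52953
One's complement = ~52953 & 0xFFFF = 12582

12582


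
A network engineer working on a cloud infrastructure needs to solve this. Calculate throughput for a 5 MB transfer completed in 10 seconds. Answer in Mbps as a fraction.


Given: file = 5 MB, time = 10 s
File in Mb = 5 * 8 = 40 Mb
Throughput = 40 / 10 Mbps
Throughput = 4 Mbps

4


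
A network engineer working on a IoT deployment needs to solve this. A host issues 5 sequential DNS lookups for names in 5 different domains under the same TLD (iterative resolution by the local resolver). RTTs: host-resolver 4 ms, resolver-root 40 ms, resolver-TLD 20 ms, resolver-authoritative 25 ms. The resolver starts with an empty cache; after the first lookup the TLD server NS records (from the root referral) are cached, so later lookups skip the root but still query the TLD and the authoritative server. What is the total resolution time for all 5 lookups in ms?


Lookup 1 (cold cache): local + root + TLD + auth = 4 + 40 + 20 + 25 = 89 ms
Lookups 2..5 (TLD NS cached -> skip root; new domain -> still ask TLD and auth): local + TLD + auth = 4 + 20 + 25 = 49 ms each
Remaining 4 lookups: 4 * 49 = 196 ms
Total = 89 + 196 = 285 ms

285


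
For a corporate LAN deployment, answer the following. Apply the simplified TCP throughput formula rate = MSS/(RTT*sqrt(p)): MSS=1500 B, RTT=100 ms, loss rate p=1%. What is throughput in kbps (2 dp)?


Given: MSS = 1500 bytes, RTT = 100 ms, loss = 1%
RTT in seconds = 100 / 1000 = 0.1
Loss rate = 1% = 0.01
sqrt(loss) = sqrt(0.01) = 0.1
Throughput (bytes/s) = 1500 / (0.1 * 0.1) = 150000.0000
Throughput (kbps) = 150000.0000 * 8 / 1000 = 1200.000000 -> 1200.00 kbps (2 dp)

1200.00


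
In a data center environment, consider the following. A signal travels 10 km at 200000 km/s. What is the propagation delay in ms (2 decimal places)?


Given: distance = 10 km, speed = 200000 km/s
Delay = distance / speed = 10 / 200000 seconds
Delay in ms = 10 * 1000 / 200000
Delay = 0.0500 ms
Rounded to 2 dp = 0.05 ms

0.05


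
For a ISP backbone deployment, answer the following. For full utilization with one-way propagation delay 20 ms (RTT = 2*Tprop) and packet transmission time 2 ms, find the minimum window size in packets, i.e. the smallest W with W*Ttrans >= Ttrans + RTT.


Given: Ttrans = 2 ms, RTT = 40 ms (= 2 * Tprop, Tprop = 20 ms)
Time until first ACK returns = Ttrans + RTT = 2 + 40 = 42 ms
Need W * Ttrans >= Ttrans + RTT  ->  W >= (Ttrans + RTT) / Ttrans
(Ttrans + RTT) / Ttrans = 42 / 2 = 21
W_min = ceil(21) = 21

21


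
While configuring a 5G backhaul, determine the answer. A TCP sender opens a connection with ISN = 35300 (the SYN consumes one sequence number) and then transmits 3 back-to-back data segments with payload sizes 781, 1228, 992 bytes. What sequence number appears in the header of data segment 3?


The SYN occupies sequence number ISN = 35300, so the first data byte is ISN + 1 = 35301.
SEQ of data segment i = (ISN + 1) + sum of payload sizes of segments 1..i-1.
Segment 1: SEQ = 35301, payload = 781 bytes
Segment 2: SEQ = 36082, payload = 1228 bytes
Segment 3: SEQ = 37310, payload = 992 bytes
SEQ of segment 3 = 35301 + 781 + 1228 = 37310

37310


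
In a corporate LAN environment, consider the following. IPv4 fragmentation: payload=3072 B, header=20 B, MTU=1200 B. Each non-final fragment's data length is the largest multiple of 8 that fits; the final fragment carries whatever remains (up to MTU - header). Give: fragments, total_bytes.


Max data per non-final fragment = floor((MTU - header)/8)*8 = floor((1200 - 20)/8)*8 = floor(1180/8)*8 = 1176 B
Final fragment needs no 8-byte alignment: it can carry up to MTU - header = 1180 B
Non-final fragments needed = ceil((payload - 1180) / 1176) = ceil(1892/1176) = ceil(1.6088) = 2
Number of fragments = 2 + 1 = 3
Fragment sizes (data): 2 * 1176 B + 720 B (last, 720 <= 1180 OK)
Total bytes sent = payload + n_frags * header = 3072 + 3*20 = 3072 + 60 = 3132 B

3, 3132


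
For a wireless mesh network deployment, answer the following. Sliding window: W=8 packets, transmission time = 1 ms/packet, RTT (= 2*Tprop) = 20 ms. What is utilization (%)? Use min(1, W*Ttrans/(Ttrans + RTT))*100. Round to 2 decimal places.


Given: W = 8, Ttrans = 1 ms, RTT = 20 ms (= 2 * Tprop, Tprop = 10 ms)
Cycle time = Ttrans + RTT = 1 + 20 = 21 ms (first packet sent until its ACK returns)
W * Ttrans = 8 * 1 = 8 ms of sending per cycle
W * Ttrans / (Ttrans + RTT) = 8 / 21 = 0.380952
U = min(1, 0.380952) = 0.380952
U% = 38.10%

38.10


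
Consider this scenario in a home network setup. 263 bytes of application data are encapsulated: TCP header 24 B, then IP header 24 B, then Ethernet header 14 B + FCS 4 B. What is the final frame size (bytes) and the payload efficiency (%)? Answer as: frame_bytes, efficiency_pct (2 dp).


TCP segment = 263 + 24 = 287 B
IP packet = 287 + 24 = 311 B
Ethernet frame = 311 + 14 + 4 = 329 B
Efficiency = app / frame = 263 / 329 = 0.799392 = 79.9392% -> 79.94% (2 dp)

329, 79.94


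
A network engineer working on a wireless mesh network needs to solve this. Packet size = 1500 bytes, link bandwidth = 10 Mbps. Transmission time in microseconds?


Given: packet = 1500 bytes, bandwidth = 10 Mbps
Packet in bits = 1500 * 8 = 12000 bits
Bandwidth = 10 * 10^6 = 10000000 bps
Time = 12000 / 10000000 seconds
Time in us = 12000 * 10^6 / 10000000 = 1200

1200


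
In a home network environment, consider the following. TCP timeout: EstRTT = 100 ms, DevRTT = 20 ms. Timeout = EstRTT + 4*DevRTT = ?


Given: EstRTT = 100 ms, DevRTT = 20 ms
Timeout = EstRTT + 4 * DevRTT
4 * DevRTT = 4 * 20 = 80
Timeout = 100 + 80 = 180 ms

180


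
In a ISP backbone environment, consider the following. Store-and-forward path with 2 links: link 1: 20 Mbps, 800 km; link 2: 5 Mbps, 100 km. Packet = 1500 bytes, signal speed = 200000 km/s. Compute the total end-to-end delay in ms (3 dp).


Packet = 1500 bytes = 12000 bits. Store-and-forward: sum (t_trans + t_prop) per link.
Link 1: t_trans = 12000/(20*10^6) s = 0.6000 ms; t_prop = 800/200000 s = 4.0000 ms; subtotal = 4.6000 ms
Link 2: t_trans = 12000/(5*10^6) s = 2.4000 ms; t_prop = 100/200000 s = 0.5000 ms; subtotal = 2.9000 ms
End-to-end = 4.6000 + 2.9000 = 7.5000 ms -> 7.500 ms (3 dp)

7.500


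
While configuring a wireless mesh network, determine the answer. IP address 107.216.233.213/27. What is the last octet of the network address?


Given: IP = 107.216.233.213, prefix = /27
Subnet mask = 255.255.255.224
Last octet of IP: 213
Last octet of mask: 224
Network last octet = 213 AND 224 = 192

192


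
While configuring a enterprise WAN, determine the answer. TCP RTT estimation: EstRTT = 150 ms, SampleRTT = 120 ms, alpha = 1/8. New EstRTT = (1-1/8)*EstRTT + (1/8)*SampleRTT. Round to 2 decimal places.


Given: EstRTT = 150 ms, SampleRTT = 120 ms, alpha = 1/8
New EstRTT = (1 - alpha) * EstRTT + alpha * SampleRTT
(7/8) * 150 = 131.25
(1/8) * 120 = 15
New EstRTT = 131.25 + 15 = 146.25 ms -> 146.25 ms (2 dp)

146.25


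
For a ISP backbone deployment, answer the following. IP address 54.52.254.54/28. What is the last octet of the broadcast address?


Given: IP = 54.52.254.54, prefix = /28
Host bits = 32 - 28 = 4
Network last octet = 54 AND mask = 48
Host part size = 2^4 - 1 = 15
Broadcast last octet = 48 OR 15 = 63

63


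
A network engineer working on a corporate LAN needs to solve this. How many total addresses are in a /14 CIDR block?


Given: CIDR prefix /14
Host bits = 32 - 14 = 18
Total addresses = 2^18 = 262144

262144


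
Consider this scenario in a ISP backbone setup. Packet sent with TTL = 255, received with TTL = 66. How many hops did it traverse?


Given: initial TTL = 255, received TTL = 66
Hops = initial TTL - received TTL
Hops = 255 - 66 = 189

189


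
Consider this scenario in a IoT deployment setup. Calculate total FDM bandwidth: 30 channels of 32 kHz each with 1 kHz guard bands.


Given: 30 channels, 32 kHz each, guard = 1 kHz
Channel bandwidth = 30 * 32 = 960 kHz
Guard bands = 29 gaps * 1 kHz = 29 kHz
Total = 960 + 29 = 989 kHz

989


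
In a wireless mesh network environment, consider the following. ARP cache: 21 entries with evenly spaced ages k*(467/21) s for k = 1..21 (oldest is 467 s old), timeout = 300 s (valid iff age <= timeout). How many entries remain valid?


Ages are k * 467/21 s for k = 1..21 (spacing = 22.2381 s).
Entry k is valid iff k * 467/21 <= 300 iff k <= 21 * 300 / 467 = 13.4904
n_valid = floor(13.4904) = 13
(n_stale = 21 - 13 = 8)

13


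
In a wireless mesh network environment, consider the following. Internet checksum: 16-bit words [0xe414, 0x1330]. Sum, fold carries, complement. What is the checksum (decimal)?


Given words: [0xe414, 0x1330]
Step 1: Sum all words
Raw sum = 58388 + 4912 = 63300
One's complement = ~63300 & 0xFFFF = 2235

2235


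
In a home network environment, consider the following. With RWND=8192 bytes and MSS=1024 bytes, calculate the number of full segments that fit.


Given: RWND = 8192 bytes, MSS = 1024 bytes
Full segments = floor(RWND / MSS)
Full segments = floor(8192 / 1024)
Full segments = floor(8.0) = 8

8


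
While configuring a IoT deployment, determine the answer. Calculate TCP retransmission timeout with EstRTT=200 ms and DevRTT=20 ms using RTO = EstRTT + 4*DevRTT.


Given: EstRTT = 200 ms, DevRTT = 20 ms
Timeout = EstRTT + 4 * DevRTT
4 * DevRTT = 4 * 20 = 80
Timeout = 200 + 80 = 280 ms

280


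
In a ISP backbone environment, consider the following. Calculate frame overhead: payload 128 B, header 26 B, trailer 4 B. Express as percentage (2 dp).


Given: payload = 128 B, header = 26 B, trailer = 4 B
Overhead bytes = header + trailer = 26 + 4 = 30
Total frame = payload + overhead = 128 + 30 = 158
Overhead % = 30 / 158 * 100 = 18.9873% -> 18.99% (2 dp)

18.99


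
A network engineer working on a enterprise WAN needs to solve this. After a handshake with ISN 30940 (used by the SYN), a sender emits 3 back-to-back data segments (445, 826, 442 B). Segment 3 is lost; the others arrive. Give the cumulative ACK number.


SYN uses sequence number 30940; first data byte = ISN + 1 = 30941.
Segment 1: SEQ = 30941, len = 445 B, covers [30941, 31385]
Segment 2: SEQ = 31386, len = 826 B, covers [31386, 32211]
Segment 3: SEQ = 32212, len = 442 B, covers [32212, 32653] [LOST]
In-order data received: bytes [30941, 32211] (segments 1..2).
Segment 3 missing -> gap begins at byte 32212.
Cumulative ACK = next expected in-order byte = 30941 + 445 + 826 = 32212

32212


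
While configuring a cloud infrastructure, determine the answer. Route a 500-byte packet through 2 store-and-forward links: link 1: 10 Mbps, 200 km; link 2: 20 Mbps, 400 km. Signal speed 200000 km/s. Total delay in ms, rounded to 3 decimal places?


Packet = 500 bytes = 4000 bits. Store-and-forward: sum (t_trans + t_prop) per link.
Link 1: t_trans = 4000/(10*10^6) s = 0.4000 ms; t_prop = 200/200000 s = 1.0000 ms; subtotal = 1.4000 ms
Link 2: t_trans = 4000/(20*10^6) s = 0.2000 ms; t_prop = 400/200000 s = 2.0000 ms; subtotal = 2.2000 ms
End-to-end = 1.4000 + 2.2000 = 3.6000 ms -> 3.600 ms (3 dp)

3.600


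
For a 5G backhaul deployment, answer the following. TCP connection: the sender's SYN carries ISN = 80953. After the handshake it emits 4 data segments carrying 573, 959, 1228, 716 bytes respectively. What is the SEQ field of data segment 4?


The SYN occupies sequence number ISN = 80953, so the first data byte is ISN + 1 = 80954.
SEQ of data segment i = (ISN + 1) + sum of payload sizes of segments 1..i-1.
Segment 1: SEQ = 80954, payload = 573 bytes
Segment 2: SEQ = 81527, payload = 959 bytes
Segment 3: SEQ = 82486, payload = 1228 bytes
Segment 4: SEQ = 83714, payload = 716 bytes
SEQ of segment 4 = 80954 + 573 + 959 + 1228 = 83714

83714


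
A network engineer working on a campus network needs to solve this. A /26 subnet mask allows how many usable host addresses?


Given: subnet mask /26
Host bits = 32 - 26 = 6
Total addresses = 2^6 = 64
Usable hosts = 64 - 2 (network + broadcast) = 62

62


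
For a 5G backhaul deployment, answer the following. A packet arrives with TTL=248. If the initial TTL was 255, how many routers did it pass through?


Given: initial TTL = 255, received TTL = 248
Hops = initial TTL - received TTL
Hops = 255 - 248 = 7

7


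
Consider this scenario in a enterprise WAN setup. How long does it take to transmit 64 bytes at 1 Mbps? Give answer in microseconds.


Given: packet = 64 bytes, bandwidth = 1 Mbps
Packet in bits = 64 * 8 = 512 bits
Bandwidth = 1 * 10^6 = 1000000 bps
Time = 512 / 1000000 seconds
Time in us = 512 * 10^6 / 1000000 = 512

512


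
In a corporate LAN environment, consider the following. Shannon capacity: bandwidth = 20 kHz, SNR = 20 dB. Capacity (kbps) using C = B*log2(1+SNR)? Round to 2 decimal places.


Given: B = 20 kHz, SNR = 20 dB
SNR linear = 10^(20/10) = 100
1 + SNR = 101
log2(101) = 6.6582114828
C = 20 * 1000 * 6.6582114828 = 133164.2297 bps
C = 133.164230 kbps -> 133.16 kbps (2 dp)

133.16


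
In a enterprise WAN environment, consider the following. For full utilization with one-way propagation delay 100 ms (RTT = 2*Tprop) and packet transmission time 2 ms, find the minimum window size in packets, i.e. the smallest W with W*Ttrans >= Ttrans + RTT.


Given: Ttrans = 2 ms, RTT = 200 ms (= 2 * Tprop, Tprop = 100 ms)
Time until first ACK returns = Ttrans + RTT = 2 + 200 = 202 ms
Need W * Ttrans >= Ttrans + RTT  ->  W >= (Ttrans + RTT) / Ttrans
(Ttrans + RTT) / Ttrans = 202 / 2 = 101
W_min = ceil(101) = 101

101


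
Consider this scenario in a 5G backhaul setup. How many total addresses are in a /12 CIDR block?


Given: CIDR prefix /12
Host bits = 32 - 12 = 20
Total addresses = 2^20 = 1048576

1048576


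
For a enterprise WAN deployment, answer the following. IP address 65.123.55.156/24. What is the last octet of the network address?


Given: IP = 65.123.55.156, prefix = /24
Subnet mask = 255.255.255.0
Last octet of IP: 156
Last octet of mask: 0
Network last octet = 156 AND 0 = 0

0


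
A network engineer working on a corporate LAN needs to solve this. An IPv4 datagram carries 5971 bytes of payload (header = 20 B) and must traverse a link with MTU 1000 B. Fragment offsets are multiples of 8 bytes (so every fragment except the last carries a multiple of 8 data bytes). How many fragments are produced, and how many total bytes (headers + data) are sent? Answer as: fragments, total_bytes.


Max data per non-final fragment = floor((MTU - header)/8)*8 = floor((1000 - 20)/8)*8 = floor(980/8)*8 = 976 B
Final fragment needs no 8-byte alignment: it can carry up to MTU - header = 980 B
Non-final fragments needed = ceil((payload - 980) / 976) = ceil(4991/976) = ceil(5.1137) = 6
Number of fragments = 6 + 1 = 7
Fragment sizes (data): 6 * 976 B + 115 B (last, 115 <= 980 OK)
Total bytes sent = payload + n_frags * header = 5971 + 7*20 = 5971 + 140 = 6111 B

7, 6111


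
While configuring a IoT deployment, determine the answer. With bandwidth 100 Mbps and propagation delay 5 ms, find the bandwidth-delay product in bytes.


Given: bandwidth = 100 Mbps, delay = 5 ms
BDP in bits = 100 * 10^6 * 5 / 1000
BDP in bits = 500000
BDP in bytes = 500000 / 8 = 62500

62500


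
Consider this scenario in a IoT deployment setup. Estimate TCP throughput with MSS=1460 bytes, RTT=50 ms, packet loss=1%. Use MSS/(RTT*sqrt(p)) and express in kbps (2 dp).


Given: MSS = 1460 bytes, RTT = 50 ms, loss = 1%
RTT in seconds = 50 / 1000 = 0.05
Loss rate = 1% = 0.01
sqrt(loss) = sqrt(0.01) = 0.1
Throughput (bytes/s) = 1460 / (0.05 * 0.1) = 292000.0000
Throughput (kbps) = 292000.0000 * 8 / 1000 = 2336.000000 -> 2336.00 kbps (2 dp)

2336.00


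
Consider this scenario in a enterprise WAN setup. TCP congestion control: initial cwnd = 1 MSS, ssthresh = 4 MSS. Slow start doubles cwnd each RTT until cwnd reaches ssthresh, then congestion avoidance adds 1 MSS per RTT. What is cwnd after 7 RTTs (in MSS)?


RTT 0: cwnd = 1 MSS (initial)
RTT 1: cwnd = 2 MSS (slow start, doubled)
RTT 2: cwnd = 4 MSS (slow start, doubled)
RTT 3: cwnd = 5 MSS (congestion avoidance, +1)
RTT 4: cwnd = 6 MSS (congestion avoidance, +1)
RTT 5: cwnd = 7 MSS (congestion avoidance, +1)
RTT 6: cwnd = 8 MSS (congestion avoidance, +1)
RTT 7: cwnd = 9 MSS (congestion avoidance, +1)

9


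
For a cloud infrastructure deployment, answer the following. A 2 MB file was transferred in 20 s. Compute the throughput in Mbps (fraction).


Given: file = 2 MB, time = 20 s
File in Mb = 2 * 8 = 16 Mb
Throughput = 16 / 20 Mbps
Throughput = 4/5 Mbps

4/5


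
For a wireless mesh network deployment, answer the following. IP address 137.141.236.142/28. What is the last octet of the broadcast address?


Given: IP = 137.141.236.142, prefix = /28
Host bits = 32 - 28 = 4
Network last octet = 142 AND mask = 128
Host part size = 2^4 - 1 = 15
Broadcast last octet = 128 OR 15 = 143

143


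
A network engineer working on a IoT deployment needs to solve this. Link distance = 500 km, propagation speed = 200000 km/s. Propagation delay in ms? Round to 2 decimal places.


Given: distance = 500 km, speed = 200000 km/s
Delay = distance / speed = 500 / 200000 seconds
Delay in ms = 500 * 1000 / 200000
Delay = 2.5000 ms
Rounded to 2 dp = 2.50 ms

2.50


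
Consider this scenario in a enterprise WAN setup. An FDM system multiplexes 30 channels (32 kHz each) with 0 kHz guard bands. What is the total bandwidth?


Given: 30 channels, 32 kHz each, guard = 0 kHz
Channel bandwidth = 30 * 32 = 960 kHz
Guard bands = 29 gaps * 0 kHz = 0 kHz
Total = 960 + 0 = 960 kHz

960


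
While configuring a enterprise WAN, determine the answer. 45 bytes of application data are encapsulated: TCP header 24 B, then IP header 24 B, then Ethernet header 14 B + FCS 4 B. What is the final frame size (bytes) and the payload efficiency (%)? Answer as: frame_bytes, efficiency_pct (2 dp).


TCP segment = 45 + 24 = 69 B
IP packet = 69 + 24 = 93 B
Ethernet frame = 93 + 14 + 4 = 111 B
Efficiency = app / frame = 45 / 111 = 0.405405 = 40.5405% -> 40.54% (2 dp)

111, 40.54


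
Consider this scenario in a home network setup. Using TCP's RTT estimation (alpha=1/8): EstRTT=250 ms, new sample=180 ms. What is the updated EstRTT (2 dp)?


Given: EstRTT = 250 ms, SampleRTT = 180 ms, alpha = 1/8
New EstRTT = (1 - alpha) * EstRTT + alpha * SampleRTT
(7/8) * 250 = 218.75
(1/8) * 180 = 22.5
New EstRTT = 218.75 + 22.5 = 241.25 ms -> 241.25 ms (2 dp)

241.25


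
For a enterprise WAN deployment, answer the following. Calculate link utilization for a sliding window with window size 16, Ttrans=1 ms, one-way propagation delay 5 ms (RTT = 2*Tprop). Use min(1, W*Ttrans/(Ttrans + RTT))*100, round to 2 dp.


Given: W = 16, Ttrans = 1 ms, RTT = 10 ms (= 2 * Tprop, Tprop = 5 ms)
Cycle time = Ttrans + RTT = 1 + 10 = 11 ms (first packet sent until its ACK returns)
W * Ttrans = 16 * 1 = 16 ms of sending per cycle
W * Ttrans / (Ttrans + RTT) = 16 / 11 = 1.454545
U = min(1, 1.454545) = 1.000000
U% = 100.00%

100.00


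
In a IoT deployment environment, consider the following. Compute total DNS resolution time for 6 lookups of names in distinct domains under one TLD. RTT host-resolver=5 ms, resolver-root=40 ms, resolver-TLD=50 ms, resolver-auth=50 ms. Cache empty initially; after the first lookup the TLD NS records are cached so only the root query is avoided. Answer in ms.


Lookup 1 (cold cache): local + root + TLD + auth = 5 + 40 + 50 + 50 = 145 ms
Lookups 2..6 (TLD NS cached -> skip root; new domain -> still ask TLD and auth): local + TLD + auth = 5 + 50 + 50 = 105 ms each
Remaining 5 lookups: 5 * 105 = 525 ms
Total = 145 + 525 = 670 ms

670


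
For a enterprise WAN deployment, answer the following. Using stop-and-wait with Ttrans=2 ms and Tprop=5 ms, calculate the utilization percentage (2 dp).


Given: Ttrans = 2 ms, Tprop = 5 ms
RTT = 2 * Tprop = 2 * 5 = 10 ms
U = Ttrans / (Ttrans + RTT)
U = 2 / (2 + 10)
U = 2 / 12 = 0.166667
U% = 16.67%

16.67


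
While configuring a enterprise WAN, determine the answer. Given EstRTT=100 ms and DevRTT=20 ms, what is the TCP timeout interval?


Given: EstRTT = 100 ms, DevRTT = 20 ms
Timeout = EstRTT + 4 * DevRTT
4 * DevRTT = 4 * 20 = 80
Timeout = 100 + 80 = 180 ms

180


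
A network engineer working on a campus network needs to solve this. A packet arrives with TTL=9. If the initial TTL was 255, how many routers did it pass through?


Given: initial TTL = 255, received TTL = 9
Hops = initial TTL - received TTL
Hops = 255 - 9 = 246

246


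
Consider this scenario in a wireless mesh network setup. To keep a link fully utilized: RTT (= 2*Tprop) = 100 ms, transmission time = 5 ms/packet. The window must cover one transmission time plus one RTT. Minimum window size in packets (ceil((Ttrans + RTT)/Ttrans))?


Given: Ttrans = 5 ms, RTT = 100 ms (= 2 * Tprop, Tprop = 50 ms)
Time until first ACK returns = Ttrans + RTT = 5 + 100 = 105 ms
Need W * Ttrans >= Ttrans + RTT  ->  W >= (Ttrans + RTT) / Ttrans
(Ttrans + RTT) / Ttrans = 105 / 5 = 21
W_min = ceil(21) = 21

21


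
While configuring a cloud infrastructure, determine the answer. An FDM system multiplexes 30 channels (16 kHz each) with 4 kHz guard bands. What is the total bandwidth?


Given: 30 channels, 16 kHz each, guard = 4 kHz
Channel bandwidth = 30 * 16 = 480 kHz
Guard bands = 29 gaps * 4 kHz = 116 kHz
Total = 480 + 116 = 596 kHz

596


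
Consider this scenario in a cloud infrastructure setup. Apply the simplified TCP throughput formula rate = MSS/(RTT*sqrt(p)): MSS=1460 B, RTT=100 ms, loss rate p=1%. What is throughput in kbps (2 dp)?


Given: MSS = 1460 bytes, RTT = 100 ms, loss = 1%
RTT in seconds = 100 / 1000 = 0.1
Loss rate = 1% = 0.01
sqrt(loss) = sqrt(0.01) = 0.1
Throughput (bytes/s) = 1460 / (0.1 * 0.1) = 146000.0000
Throughput (kbps) = 146000.0000 * 8 / 1000 = 1168.000000 -> 1168.00 kbps (2 dp)

1168.00


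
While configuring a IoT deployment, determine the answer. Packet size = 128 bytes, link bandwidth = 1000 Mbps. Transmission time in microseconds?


Given: packet = 128 bytes, bandwidth = 1000 Mbps
Packet in bits = 128 * 8 = 1024 bits
Bandwidth = 1000 * 10^6 = 1000000000 bps
Time = 1024 / 1000000000 seconds
Time in us = 1024 * 10^6 / 1000000000 = 1.024

1.024


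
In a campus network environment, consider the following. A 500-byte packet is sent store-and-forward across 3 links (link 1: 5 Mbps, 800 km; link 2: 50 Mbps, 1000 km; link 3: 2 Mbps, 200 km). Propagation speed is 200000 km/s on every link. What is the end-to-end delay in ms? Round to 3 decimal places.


Packet = 500 bytes = 4000 bits. Store-and-forward: sum (t_trans + t_prop) per link.
Link 1: t_trans = 4000/(5*10^6) s = 0.8000 ms; t_prop = 800/200000 s = 4.0000 ms; subtotal = 4.8000 ms
Link 2: t_trans = 4000/(50*10^6) s = 0.0800 ms; t_prop = 1000/200000 s = 5.0000 ms; subtotal = 5.0800 ms
Link 3: t_trans = 4000/(2*10^6) s = 2.0000 ms; t_prop = 200/200000 s = 1.0000 ms; subtotal = 3.0000 ms
End-to-end = 4.8000 + 5.0800 + 3.0000 = 12.8800 ms -> 12.880 ms (3 dp)

12.880


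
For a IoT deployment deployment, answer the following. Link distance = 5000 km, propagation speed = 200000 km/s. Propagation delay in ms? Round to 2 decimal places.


Given: distance = 5000 km, speed = 200000 km/s
Delay = distance / speed = 5000 / 200000 seconds
Delay in ms = 5000 * 1000 / 200000
Delay = 25.0000 ms
Rounded to 2 dp = 25.00 ms

25.00


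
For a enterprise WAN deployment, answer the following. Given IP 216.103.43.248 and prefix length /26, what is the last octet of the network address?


Given: IP = 216.103.43.248, prefix = /26
Subnet mask = 255.255.255.192
Last octet of IP: 248
Last octet of mask: 192
Network last octet = 248 AND 192 = 192

192


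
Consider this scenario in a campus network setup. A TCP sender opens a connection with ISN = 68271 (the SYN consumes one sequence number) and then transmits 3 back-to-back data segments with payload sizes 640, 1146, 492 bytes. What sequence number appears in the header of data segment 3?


The SYN occupies sequence number ISN = 68271, so the first data byte is ISN + 1 = 68272.
SEQ of data segment i = (ISN + 1) + sum of payload sizes of segments 1..i-1.
Segment 1: SEQ = 68272, payload = 640 bytes
Segment 2: SEQ = 68912, payload = 1146 bytes
Segment 3: SEQ = 70058, payload = 492 bytes
SEQ of segment 3 = 68272 + 640 + 1146 = 70058

70058


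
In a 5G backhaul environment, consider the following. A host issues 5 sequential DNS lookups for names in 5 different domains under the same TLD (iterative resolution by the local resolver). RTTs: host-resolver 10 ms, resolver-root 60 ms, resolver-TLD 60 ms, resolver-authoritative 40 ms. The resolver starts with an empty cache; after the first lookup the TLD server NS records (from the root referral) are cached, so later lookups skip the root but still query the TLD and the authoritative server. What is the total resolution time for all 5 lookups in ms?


Lookup 1 (cold cache): local + root + TLD + auth = 10 + 60 + 60 + 40 = 170 ms
Lookups 2..5 (TLD NS cached -> skip root; new domain -> still ask TLD and auth): local + TLD + auth = 10 + 60 + 40 = 110 ms each
Remaining 4 lookups: 4 * 110 = 440 ms
Total = 170 + 440 = 610 ms

610


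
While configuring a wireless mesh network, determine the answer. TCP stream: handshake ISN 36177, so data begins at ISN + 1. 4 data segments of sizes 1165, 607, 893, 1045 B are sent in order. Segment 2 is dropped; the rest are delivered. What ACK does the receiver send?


SYN uses sequence number 36177; first data byte = ISN + 1 = 36178.
Segment 1: SEQ = 36178, len = 1165 B, covers [36178, 37342]
Segment 2: SEQ = 37343, len = 607 B, covers [37343, 37949] [LOST]
Segment 3: SEQ = 37950, len = 893 B, covers [37950, 38842]
Segment 4: SEQ = 38843, len = 1045 B, covers [38843, 39887]
In-order data received: bytes [36178, 37342] (segments 1..1).
Segment 2 missing -> gap begins at byte 37343; later segments buffered out of order.
Cumulative ACK = next expected in-order byte = 36178 + 1165 = 37343

37343


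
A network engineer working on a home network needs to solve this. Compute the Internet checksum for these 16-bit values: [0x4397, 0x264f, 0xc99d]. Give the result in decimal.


Given words: [0x4397, 0x264f, 0xc99d]
Step 1: Sum all words
Raw sum = 17303 + 9807 + 51613 = 78723
Step 2: Fold carry: (13187 + 1) = 13188
One's complement = ~13188 & 0xFFFF = 52347

52347


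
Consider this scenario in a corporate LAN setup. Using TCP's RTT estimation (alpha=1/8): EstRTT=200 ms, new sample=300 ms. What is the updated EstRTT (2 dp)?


Given: EstRTT = 200 ms, SampleRTT = 300 ms, alpha = 1/8
New EstRTT = (1 - alpha) * EstRTT + alpha * SampleRTT
(7/8) * 200 = 175
(1/8) * 300 = 37.5
New EstRTT = 175 + 37.5 = 212.5 ms -> 212.50 ms (2 dp)

212.50
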